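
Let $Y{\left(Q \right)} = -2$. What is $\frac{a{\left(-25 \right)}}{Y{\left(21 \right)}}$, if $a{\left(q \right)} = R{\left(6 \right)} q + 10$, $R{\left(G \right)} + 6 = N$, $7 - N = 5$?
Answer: $-55$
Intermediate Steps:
$N = 2$ ($N = 7 - 5 = 2$)
$R{\left(G \right)} = -4$ ($R{\left(G \right)} = -6 + 2 = -4$)
$a{\left(q \right)} = 10 - 4 q$ ($a{\left(q \right)} = - 4 q + 10 = 10 - 4 q$)
$\frac{a{\left(-25 \right)}}{Y{\left(21 \right)}} = \frac{10 - -100}{-2} = \left(10 + 100\right) \left(- \frac{1}{2}\right) = 110 \left(- \frac{1}{2}\right) = -55$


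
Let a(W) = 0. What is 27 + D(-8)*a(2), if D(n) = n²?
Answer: 27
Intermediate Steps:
27 + D(-8)*a(2) = 27 + (-8)²*0 = 27 + 64*0 = 27 + 0 = 27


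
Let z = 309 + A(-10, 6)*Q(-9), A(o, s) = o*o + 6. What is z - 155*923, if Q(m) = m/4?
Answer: -285989/2 ≈ -1.4299e+5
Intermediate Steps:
A(o, s) = 6 + o² (A(o, s) = o² + 6 = 6 + o²)
Q(m) = m/4 (Q(m) = m*(¼) = m/4)
z = 141/2 (z = 309 + (6 + (-10)²)*((¼)*(-9)) = 309 + (6 + 100)*(-9/4) = 309 + 106*(-9/4) = 309 - 477/2 = 141/2 ≈ 70.500)
z - 155*923 = 141/2 - 155*923 = 141/2 - 1*143065 = 141/2 - 143065 = -285989/2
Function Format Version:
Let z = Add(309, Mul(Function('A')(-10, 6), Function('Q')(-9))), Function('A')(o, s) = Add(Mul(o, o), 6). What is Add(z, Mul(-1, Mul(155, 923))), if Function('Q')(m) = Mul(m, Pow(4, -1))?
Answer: Rational(-285989, 2) ≈ -1.4299e+5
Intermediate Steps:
Function('A')(o, s) = Add(6, Pow(o, 2)) (Function('A')(o, s) = Add(Pow(o, 2), 6) = Add(6, Pow(o, 2)))
Function('Q')(m) = Mul(Rational(1, 4), m) (Function('Q')(m) = Mul(m, Rational(1, 4)) = Mul(Rational(1, 4), m))
z = Rational(141, 2) (z = Add(309, Mul(Add(6, Pow(-10, 2)), Mul(Rational(1, 4), -9))) = Add(309, Mul(Add(6, 100), Rational(-9, 4))) = Add(309, Mul(106, Rational(-9, 4))) = Add(309, Rational(-477, 2)) = Rational(141, 2) ≈ 70.500)
Add(z, Mul(-1, Mul(155, 923))) = Add(Rational(141, 2), Mul(-1, Mul(155, 923))) = Add(Rational(141, 2), Mul(-1, 143065)) = Add(Rational(141, 2), -143065) = Rational(-285989, 2)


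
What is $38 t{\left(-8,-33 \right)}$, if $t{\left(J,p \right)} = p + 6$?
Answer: $-1026$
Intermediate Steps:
$t{\left(J,p \right)} = 6 + p$
$38 t{\left(-8,-33 \right)} = 38 \left(6 - 33\right) = 38 \left(-27\right) = -1026$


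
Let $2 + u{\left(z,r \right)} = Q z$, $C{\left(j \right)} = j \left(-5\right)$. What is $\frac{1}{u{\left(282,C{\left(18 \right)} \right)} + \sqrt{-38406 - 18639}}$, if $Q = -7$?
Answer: $- \frac{1976}{3961621} - \frac{i \sqrt{57045}}{3961621} \approx -0.00049879 - 6.0289 \cdot 10^{-5} i$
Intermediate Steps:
$C{\left(j \right)} = - 5 j$
$u{\left(z,r \right)} = -2 - 7 z$
$\frac{1}{u{\left(282,C{\left(18 \right)} \right)} + \sqrt{-38406 - 18639}} = \frac{1}{\left(-2 - 1974\right) + \sqrt{-38406 - 18639}} = \frac{1}{\left(-2 - 1974\right) + \sqrt{-57045}} = \frac{1}{-1976 + i \sqrt{57045}}$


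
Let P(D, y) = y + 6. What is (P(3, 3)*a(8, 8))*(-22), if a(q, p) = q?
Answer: -1584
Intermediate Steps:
P(D, y) = 6 + y
(P(3, 3)*a(8, 8))*(-22) = ((6 + 3)*8)*(-22) = (9*8)*(-22) = 72*(-22) = -1584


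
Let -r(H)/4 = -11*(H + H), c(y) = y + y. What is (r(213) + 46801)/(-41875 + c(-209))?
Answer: -65545/42293 ≈ -1.5498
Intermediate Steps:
c(y) = 2*y
r(H) = 88*H (r(H) = -(-44)*(H + H) = -(-44)*2*H = -(-88)*H = 88*H)
(r(213) + 46801)/(-41875 + c(-209)) = (88*213 + 46801)/(-41875 + 2*(-209)) = (18744 + 46801)/(-41875 - 418) = 65545/(-42293) = 65545*(-1/42293) = -65545/42293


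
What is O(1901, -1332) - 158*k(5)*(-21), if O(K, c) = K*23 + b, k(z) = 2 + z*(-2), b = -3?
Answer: 17176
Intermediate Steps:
k(z) = 2 - 2*z
O(K, c) = -3 + 23*K (O(K, c) = K*23 - 3 = 23*K - 3 = -3 + 23*K)
O(1901, -1332) - 158*k(5)*(-21) = (-3 + 23*1901) - 158*(2 - 2*5)*(-21) = (-3 + 43723) - 158*(2 - 10)*(-21) = 43720 - 158*(-8)*(-21) = 43720 + 1264*(-21) = 43720 - 26544 = 17176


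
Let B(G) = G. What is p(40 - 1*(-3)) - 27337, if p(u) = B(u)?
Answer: -27294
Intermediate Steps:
p(u) = u
p(40 - 1*(-3)) - 27337 = (40 - 1*(-3)) - 27337 = (40 + 3) - 27337 = 43 - 27337 = -27294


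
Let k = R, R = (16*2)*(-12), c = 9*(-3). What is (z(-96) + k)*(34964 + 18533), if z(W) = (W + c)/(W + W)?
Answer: -1312548895/64 ≈ -2.0509e+7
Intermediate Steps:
c = -27
R = -384 (R = 32*(-12) = -384)
k = -384
z(W) = (-27 + W)/(2*W) (z(W) = (W - 27)/(W + W) = (-27 + W)/((2*W)) = (-27 + W)*(1/(2*W)) = (-27 + W)/(2*W))
(z(-96) + k)*(34964 + 18533) = ((1/2)*(-27 - 96)/(-96) - 384)*(34964 + 18533) = ((1/2)*(-1/96)*(-123) - 384)*53497 = (41/64 - 384)*53497 = -24535/64*53497 = -1312548895/64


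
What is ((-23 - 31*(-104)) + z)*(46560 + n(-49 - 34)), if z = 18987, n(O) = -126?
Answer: 1030277592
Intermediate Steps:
((-23 - 31*(-104)) + z)*(46560 + n(-49 - 34)) = ((-23 - 31*(-104)) + 18987)*(46560 - 126) = ((-23 + 3224) + 18987)*46434 = (3201 + 18987)*46434 = 22188*46434 = 1030277592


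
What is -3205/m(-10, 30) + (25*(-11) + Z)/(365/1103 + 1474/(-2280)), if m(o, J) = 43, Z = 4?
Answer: 13380936005/17062873 ≈ 784.21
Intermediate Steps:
-3205/m(-10, 30) + (25*(-11) + Z)/(365/1103 + 1474/(-2280)) = -3205/43 + (25*(-11) + 4)/(365/1103 + 1474/(-2280)) = -3205*1/43 + (-275 + 4)/(365*(1/1103) + 1474*(-1/2280)) = -3205/43 - 271/(365/1103 - 737/1140) = -3205/43 - 271/(-396811/1257420) = -3205/43 - 271*(-1257420/396811) = -3205/43 + 340760820/396811 = 13380936005/17062873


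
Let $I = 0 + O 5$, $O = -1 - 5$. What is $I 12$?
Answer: $-360$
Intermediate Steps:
$O = -6$ ($O = -1 - 5 = -6$)
$I = -30$ ($I = 0 - 30 = -30$)
$I 12 = \left(-30\right) 12 = -360$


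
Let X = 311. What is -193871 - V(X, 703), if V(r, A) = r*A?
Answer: -412504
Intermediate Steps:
V(r, A) = A*r
-193871 - V(X, 703) = -193871 - 703*311 = -193871 - 1*218633 = -193871 - 218633 = -412504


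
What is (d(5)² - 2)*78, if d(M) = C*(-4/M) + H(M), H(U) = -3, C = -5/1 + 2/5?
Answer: -74958/625 ≈ -119.93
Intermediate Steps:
C = -23/5 (C = -5*1 + 2*(⅕) = -5 + ⅖ = -23/5 ≈ -4.6000)
d(M) = -3 + 92/(5*M) (d(M) = -(-92)/(5*M) - 3 = 92/(5*M) - 3 = -3 + 92/(5*M))
(d(5)² - 2)*78 = ((-3 + (92/5)/5)² - 2)*78 = ((-3 + (92/5)*(⅕))² - 2)*78 = ((-3 + 92/25)² - 2)*78 = ((17/25)² - 2)*78 = (289/625 - 2)*78 = -961/625*78 = -74958/625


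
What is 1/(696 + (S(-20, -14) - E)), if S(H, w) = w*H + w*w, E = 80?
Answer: 1/1092 ≈ 0.00091575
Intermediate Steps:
S(H, w) = w**2 + H*w (S(H, w) = H*w + w**2 = w**2 + H*w)
1/(696 + (S(-20, -14) - E)) = 1/(696 + (-14*(-20 - 14) - 1*80)) = 1/(696 + (-14*(-34) - 80)) = 1/(696 + (476 - 80)) = 1/(696 + 396) = 1/1092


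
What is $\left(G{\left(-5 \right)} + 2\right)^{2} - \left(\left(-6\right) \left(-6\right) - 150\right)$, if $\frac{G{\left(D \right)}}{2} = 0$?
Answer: $118$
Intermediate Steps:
$G{\left(D \right)} = 0$ ($G{\left(D \right)} = 2 \cdot 0 = 0$)
$\left(G{\left(-5 \right)} + 2\right)^{2} - \left(\left(-6\right) \left(-6\right) - 150\right) = \left(0 + 2\right)^{2} - \left(\left(-6\right) \left(-6\right) - 150\right) = 2^{2} - \left(36 - 150\right) = 4 - -114 = 4 + 114 = 118$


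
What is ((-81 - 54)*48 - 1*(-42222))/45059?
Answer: 5106/6437 ≈ 0.79323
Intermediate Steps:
((-81 - 54)*48 - 1*(-42222))/45059 = (-135*48 + 42222)*(1/45059) = (-6480 + 42222)*(1/45059) = 35742*(1/45059) = 5106/6437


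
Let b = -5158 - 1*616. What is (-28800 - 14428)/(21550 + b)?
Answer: -10807/3944 ≈ -2.7401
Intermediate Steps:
b = -5774 (b = -5158 - 616 = -5774)
(-28800 - 14428)/(21550 + b) = (-28800 - 14428)/(21550 - 5774) = -43228/15776 = -43228*1/15776 = -10807/3944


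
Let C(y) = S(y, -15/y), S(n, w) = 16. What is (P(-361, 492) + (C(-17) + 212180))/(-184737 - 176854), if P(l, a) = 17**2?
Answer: -212485/361591 ≈ -0.58764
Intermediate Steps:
P(l, a) = 289
C(y) = 16
(P(-361, 492) + (C(-17) + 212180))/(-184737 - 176854) = (289 + (16 + 212180))/(-184737 - 176854) = (289 + 212196)/(-361591) = 212485*(-1/361591) = -212485/361591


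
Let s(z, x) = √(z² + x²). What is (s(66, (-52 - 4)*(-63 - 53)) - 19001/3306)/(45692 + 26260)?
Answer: -19001/237873312 + √10550593/35976 ≈ 0.090207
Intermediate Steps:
s(z, x) = √(x² + z²)
(s(66, (-52 - 4)*(-63 - 53)) - 19001/3306)/(45692 + 26260) = (√(((-52 - 4)*(-63 - 53))² + 66²) - 19001/3306)/(45692 + 26260) = (√((-56*(-116))² + 4356) - 19001*1/3306)/71952 = (√(6496² + 4356) - 19001/3306)*(1/71952) = (√(42198016 + 4356) - 19001/3306)*(1/71952) = (√42202372 - 19001/3306)*(1/71952) = (2*√10550593 - 19001/3306)*(1/71952) = (-19001/3306 + 2*√10550593)*(1/71952) = -19001/237873312 + √10550593/35976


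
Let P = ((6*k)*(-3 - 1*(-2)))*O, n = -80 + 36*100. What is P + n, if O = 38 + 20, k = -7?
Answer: 5956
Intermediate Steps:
O = 58
n = 3520 (n = -80 + 3600 = 3520)
P = 2436 (P = ((6*(-7))*(-3 - 1*(-2)))*58 = -42*(-3 + 2)*58 = -42*(-1)*58 = 42*58 = 2436)
P + n = 2436 + 3520 = 5956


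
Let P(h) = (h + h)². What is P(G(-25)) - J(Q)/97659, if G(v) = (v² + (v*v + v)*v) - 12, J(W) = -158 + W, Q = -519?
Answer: 80856092859761/97659 ≈ 8.2794e+8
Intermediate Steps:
G(v) = -12 + v² + v*(v + v²) (G(v) = (v² + (v² + v)*v) - 12 = (v² + (v + v²)*v) - 12 = (v² + v*(v + v²)) - 12 = -12 + v² + v*(v + v²))
P(h) = 4*h² (P(h) = (2*h)² = 4*h²)
P(G(-25)) - J(Q)/97659 = 4*(-12 + (-25)³ + 2*(-25)²)² - (-158 - 519)/97659 = 4*(-12 - 15625 + 2*625)² - (-677)/97659 = 4*(-12 - 15625 + 1250)² - 1*(-677/97659) = 4*(-14387)² + 677/97659 = 4*206985769 + 677/97659 = 827943076 + 677/97659 = 80856092859761/97659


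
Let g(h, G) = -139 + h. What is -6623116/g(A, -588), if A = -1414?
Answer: 6623116/1553 ≈ 4264.7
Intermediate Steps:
-6623116/g(A, -588) = -6623116/(-139 - 1414) = -6623116/(-1553) = -6623116*(-1/1553) = 6623116/1553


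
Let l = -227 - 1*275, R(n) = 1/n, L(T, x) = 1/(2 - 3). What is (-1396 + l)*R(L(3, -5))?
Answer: 1898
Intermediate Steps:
L(T, x) = -1 (L(T, x) = 1/(-1) = -1)
l = -502 (l = -227 - 275 = -502)
(-1396 + l)*R(L(3, -5)) = (-1396 - 502)/(-1) = -1898*(-1) = 1898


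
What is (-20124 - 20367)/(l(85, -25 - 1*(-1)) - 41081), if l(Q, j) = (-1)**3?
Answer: 13497/13694 ≈ 0.98561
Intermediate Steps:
l(Q, j) = -1
(-20124 - 20367)/(l(85, -25 - 1*(-1)) - 41081) = (-20124 - 20367)/(-1 - 41081) = -40491/(-41082) = -40491*(-1/41082) = 13497/13694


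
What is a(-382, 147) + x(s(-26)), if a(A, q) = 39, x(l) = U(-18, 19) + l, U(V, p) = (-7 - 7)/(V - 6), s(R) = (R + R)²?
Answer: 32923/12 ≈ 2743.6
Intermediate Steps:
s(R) = 4*R² (s(R) = (2*R)² = 4*R²)
U(V, p) = -14/(-6 + V)
x(l) = 7/12 + l (x(l) = -14/(-6 - 18) + l = -14/(-24) + l = -14*(-1/24) + l = 7/12 + l)
a(-382, 147) + x(s(-26)) = 39 + (7/12 + 4*(-26)²) = 39 + (7/12 + 4*676) = 39 + (7/12 + 2704) = 39 + 32455/12 = 32923/12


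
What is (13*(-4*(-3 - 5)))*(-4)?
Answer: -1664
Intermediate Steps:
(13*(-4*(-3 - 5)))*(-4) = (13*(-4*(-8)))*(-4) = (13*32)*(-4) = 416*(-4) = -1664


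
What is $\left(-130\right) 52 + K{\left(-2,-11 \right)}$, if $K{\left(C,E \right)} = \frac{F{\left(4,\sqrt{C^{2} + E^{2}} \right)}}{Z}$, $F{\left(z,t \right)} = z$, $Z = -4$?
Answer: $-6761$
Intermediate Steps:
$K{\left(C,E \right)} = -1$ ($K{\left(C,E \right)} = \frac{4}{-4} = 4 \left(- \frac{1}{4}\right) = -1$)
$\left(-130\right) 52 + K{\left(-2,-11 \right)} = \left(-130\right) 52 - 1 = -6760 - 1 = -6761$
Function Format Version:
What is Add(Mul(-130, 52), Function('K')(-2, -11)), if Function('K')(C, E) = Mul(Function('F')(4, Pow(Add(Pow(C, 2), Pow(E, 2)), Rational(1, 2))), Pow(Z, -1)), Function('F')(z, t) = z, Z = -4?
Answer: -6761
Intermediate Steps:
Function('K')(C, E) = -1 (Function('K')(C, E) = Mul(4, Pow(-4, -1)) = Mul(4, Rational(-1, 4)) = -1)
Add(Mul(-130, 52), Function('K')(-2, -11)) = Add(Mul(-130, 52), -1) = Add(-6760, -1) = -6761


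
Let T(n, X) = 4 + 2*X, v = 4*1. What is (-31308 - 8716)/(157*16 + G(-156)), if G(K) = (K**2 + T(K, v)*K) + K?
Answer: -10006/6205 ≈ -1.6126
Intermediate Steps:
v = 4
G(K) = K**2 + 13*K (G(K) = (K**2 + (4 + 2*4)*K) + K = (K**2 + (4 + 8)*K) + K = (K**2 + 12*K) + K = K**2 + 13*K)
(-31308 - 8716)/(157*16 + G(-156)) = (-31308 - 8716)/(157*16 - 156*(13 - 156)) = -40024/(2512 - 156*(-143)) = -40024/(2512 + 22308) = -40024/24820 = -40024*1/24820 = -10006/6205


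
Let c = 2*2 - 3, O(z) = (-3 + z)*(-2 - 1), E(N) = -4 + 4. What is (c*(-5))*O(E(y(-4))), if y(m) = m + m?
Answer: -45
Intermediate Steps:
y(m) = 2*m
E(N) = 0
O(z) = 9 - 3*z (O(z) = (-3 + z)*(-3) = 9 - 3*z)
c = 1 (c = 4 - 3 = 1)
(c*(-5))*O(E(y(-4))) = (1*(-5))*(9 - 3*0) = -5*(9 + 0) = -5*9 = -45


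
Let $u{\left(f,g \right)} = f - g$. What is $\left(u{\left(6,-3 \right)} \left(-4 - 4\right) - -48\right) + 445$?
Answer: $421$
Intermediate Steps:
$\left(u{\left(6,-3 \right)} \left(-4 - 4\right) - -48\right) + 445 = \left(\left(6 - -3\right) \left(-4 - 4\right) - -48\right) + 445 = \left(\left(6 + 3\right) \left(-8\right) + 48\right) + 445 = \left(9 \left(-8\right) + 48\right) + 445 = \left(-72 + 48\right) + 445 = -24 + 445 = 421$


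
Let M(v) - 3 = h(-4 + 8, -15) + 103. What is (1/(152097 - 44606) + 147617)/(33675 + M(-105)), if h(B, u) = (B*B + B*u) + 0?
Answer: 15867498948/3626423867 ≈ 4.3755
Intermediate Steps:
h(B, u) = B² + B*u (h(B, u) = (B² + B*u) + 0 = B² + B*u)
M(v) = 62 (M(v) = 3 + ((-4 + 8)*((-4 + 8) - 15) + 103) = 3 + (4*(4 - 15) + 103) = 3 + (4*(-11) + 103) = 3 + (-44 + 103) = 3 + 59 = 62)
(1/(152097 - 44606) + 147617)/(33675 + M(-105)) = (1/(152097 - 44606) + 147617)/(33675 + 62) = (1/107491 + 147617)/33737 = (1/107491 + 147617)*(1/33737) = (15867498948/107491)*(1/33737) = 15867498948/3626423867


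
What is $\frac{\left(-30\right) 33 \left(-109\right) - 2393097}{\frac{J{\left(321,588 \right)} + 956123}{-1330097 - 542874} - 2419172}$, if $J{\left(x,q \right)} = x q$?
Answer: $\frac{1426696326859}{1510346714961} \approx 0.94462$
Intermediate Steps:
$J{\left(x,q \right)} = q x$
$\frac{\left(-30\right) 33 \left(-109\right) - 2393097}{\frac{J{\left(321,588 \right)} + 956123}{-1330097 - 542874} - 2419172} = \frac{\left(-30\right) 33 \left(-109\right) - 2393097}{\frac{588 \cdot 321 + 956123}{-1330097 - 542874} - 2419172} = \frac{\left(-990\right) \left(-109\right) - 2393097}{\frac{188748 + 956123}{-1872971} - 2419172} = \frac{107910 - 2393097}{1144871 \left(- \frac{1}{1872971}\right) - 2419172} = - \frac{2285187}{- \frac{1144871}{1872971} - 2419172} = - \frac{2285187}{- \frac{4531040144883}{1872971}} = \left(-2285187\right) \left(- \frac{1872971}{4531040144883}\right) = \frac{1426696326859}{1510346714961}$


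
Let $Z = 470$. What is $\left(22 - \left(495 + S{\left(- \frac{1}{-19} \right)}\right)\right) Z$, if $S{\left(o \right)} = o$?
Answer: $- \frac{4224360}{19} \approx -2.2233 \cdot 10^{5}$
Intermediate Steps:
$\left(22 - \left(495 + S{\left(- \frac{1}{-19} \right)}\right)\right) Z = \left(22 - \left(495 - \frac{1}{-19}\right)\right) 470 = \left(22 - \left(495 - - \frac{1}{19}\right)\right) 470 = \left(22 - \frac{9406}{19}\right) 470 = \left(- \frac{8988}{19}\right) 470 = - \frac{4224360}{19}$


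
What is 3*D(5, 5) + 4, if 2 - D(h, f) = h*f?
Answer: -65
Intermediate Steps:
D(h, f) = 2 - f*h (D(h, f) = 2 - h*f = 2 - f*h)
3*D(5, 5) + 4 = 3*(2 - 1*5*5) + 4 = 3*(2 - 25) + 4 = 3*(-23) + 4 = -69 + 4 = -65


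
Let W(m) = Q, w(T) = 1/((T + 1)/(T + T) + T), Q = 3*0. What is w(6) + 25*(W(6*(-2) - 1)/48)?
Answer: 12/79 ≈ 0.15190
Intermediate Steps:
Q = 0
w(T) = 1/(T + (1 + T)/(2*T)) (w(T) = 1/((1 + T)/((2*T)) + T) = 1/((1 + T)*(1/(2*T)) + T) = 1/((1 + T)/(2*T) + T) = 1/(T + (1 + T)/(2*T)))
W(m) = 0
w(6) + 25*(W(6*(-2) - 1)/48) = 2*6/(1 + 6 + 2*6**2) + 25*(0/48) = 2*6/(1 + 6 + 2*36) + 25*(0*(1/48)) = 2*6/(1 + 6 + 72) + 25*0 = 2*6/79 + 0 = 2*6*(1/79) + 0 = 12/79 + 0 = 12/79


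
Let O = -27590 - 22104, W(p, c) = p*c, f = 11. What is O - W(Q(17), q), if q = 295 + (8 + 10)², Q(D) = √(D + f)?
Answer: -49694 - 1238*√7 ≈ -52969.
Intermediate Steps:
Q(D) = √(11 + D) (Q(D) = √(D + 11) = √(11 + D))
q = 619 (q = 295 + 18² = 295 + 324 = 619)
W(p, c) = c*p
O = -49694
O - W(Q(17), q) = -49694 - 619*√(11 + 17) = -49694 - 619*√28 = -49694 - 619*2*√7 = -49694 - 1238*√7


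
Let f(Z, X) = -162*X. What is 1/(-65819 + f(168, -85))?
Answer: -1/52049 ≈ -1.9213e-5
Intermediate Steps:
f(Z, X) = -162*X
1/(-65819 + f(168, -85)) = 1/(-65819 - 162*(-85)) = 1/(-65819 + 13770) = 1/(-52049) = -1/52049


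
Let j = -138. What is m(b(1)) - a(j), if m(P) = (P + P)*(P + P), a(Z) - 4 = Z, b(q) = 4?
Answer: 198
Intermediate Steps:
a(Z) = 4 + Z
m(P) = 4*P² (m(P) = (2*P)*(2*P) = 4*P²)
m(b(1)) - a(j) = 4*4² - (4 - 138) = 4*16 - 1*(-134) = 64 + 134 = 198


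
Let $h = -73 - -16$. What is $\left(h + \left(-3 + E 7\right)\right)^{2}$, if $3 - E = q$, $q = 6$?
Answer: $6561$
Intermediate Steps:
$E = -3$ ($E = 3 - 6 = -3$)
$h = -57$ ($h = -73 + 16 = -57$)
$\left(h + \left(-3 + E 7\right)\right)^{2} = \left(-57 - 24\right)^{2} = \left(-81\right)^{2} = 6561$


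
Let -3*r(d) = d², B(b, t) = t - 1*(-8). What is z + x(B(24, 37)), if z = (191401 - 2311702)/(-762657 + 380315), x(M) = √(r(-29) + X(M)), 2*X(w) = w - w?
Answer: 2120301/382342 + 29*I*√3/3 ≈ 5.5456 + 16.743*I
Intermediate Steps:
X(w) = 0 (X(w) = (w - w)/2 = (½)*0 = 0)
B(b, t) = 8 + t (B(b, t) = t + 8 = 8 + t)
r(d) = -d²/3
x(M) = 29*I*√3/3 (x(M) = √(-⅓*(-29)² + 0) = √(-⅓*841 + 0) = √(-841/3 + 0) = √(-841/3) = 29*I*√3/3)
z = 2120301/382342 (z = -2120301/(-382342) = -2120301*(-1/382342) = 2120301/382342 ≈ 5.5456)
z + x(B(24, 37)) = 2120301/382342 + 29*I*√3/3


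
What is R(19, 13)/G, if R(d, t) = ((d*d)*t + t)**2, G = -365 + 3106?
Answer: 22146436/2741 ≈ 8079.7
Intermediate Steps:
G = 2741
R(d, t) = (t + t*d**2)**2 (R(d, t) = (d**2*t + t)**2 = (t*d**2 + t)**2 = (t + t*d**2)**2)
R(19, 13)/G = (13**2*(1 + 19**2)**2)/2741 = (169*(1 + 361)**2)*(1/2741) = (169*362**2)*(1/2741) = (169*131044)*(1/2741) = 22146436*(1/2741) = 22146436/2741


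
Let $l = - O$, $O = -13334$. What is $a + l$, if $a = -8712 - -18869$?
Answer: $23491$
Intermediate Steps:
$a = 10157$ ($a = -8712 + 18869 = 10157$)
$l = 13334$ ($l = \left(-1\right) \left(-13334\right) = 13334$)
$a + l = 10157 + 13334 = 23491$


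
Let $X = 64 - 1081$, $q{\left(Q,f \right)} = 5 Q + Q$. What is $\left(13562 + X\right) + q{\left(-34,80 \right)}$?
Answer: $12341$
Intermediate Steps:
$q{\left(Q,f \right)} = 6 Q$
$X = -1017$ ($X = 64 - 1081 = -1017$)
$\left(13562 + X\right) + q{\left(-34,80 \right)} = \left(13562 - 1017\right) + 6 \left(-34\right) = 12545 - 204 = 12341$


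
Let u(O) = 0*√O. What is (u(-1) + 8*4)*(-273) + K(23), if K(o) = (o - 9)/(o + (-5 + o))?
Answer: -358162/41 ≈ -8735.7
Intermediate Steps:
u(O) = 0
K(o) = (-9 + o)/(-5 + 2*o)
(u(-1) + 8*4)*(-273) + K(23) = (0 + 8*4)*(-273) + (-9 + 23)/(-5 + 2*23) = (0 + 32)*(-273) + 14/(-5 + 46) = 32*(-273) + 14/41 = -8736 + (1/41)*14 = -8736 + 14/41 = -358162/41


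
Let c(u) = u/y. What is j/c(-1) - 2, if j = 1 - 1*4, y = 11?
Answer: 31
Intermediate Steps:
j = -3 (j = 1 - 4 = -3)
c(u) = u/11
j/c(-1) - 2 = -3/((1/11)*(-1)) - 2 = -3/(-1/11) - 2 = -11*(-3) - 2 = 33 - 2 = 31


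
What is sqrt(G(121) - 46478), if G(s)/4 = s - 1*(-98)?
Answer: 151*I*sqrt(2) ≈ 213.55*I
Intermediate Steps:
G(s) = 392 + 4*s (G(s) = 4*(s - 1*(-98)) = 4*(s + 98) = 4*(98 + s) = 392 + 4*s)
sqrt(G(121) - 46478) = sqrt((392 + 4*121) - 46478) = sqrt((392 + 484) - 46478) = sqrt(876 - 46478) = sqrt(-45602) = 151*I*sqrt(2)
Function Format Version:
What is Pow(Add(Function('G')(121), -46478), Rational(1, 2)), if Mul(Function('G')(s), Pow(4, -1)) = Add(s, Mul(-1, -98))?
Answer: Mul(151, I, Pow(2, Rational(1, 2))) ≈ Mul(213.55, I)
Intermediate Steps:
Function('G')(s) = Add(392, Mul(4, s)) (Function('G')(s) = Mul(4, Add(s, Mul(-1, -98))) = Mul(4, Add(s, 98)) = Mul(4, Add(98, s)) = Add(392, Mul(4, s)))
Pow(Add(Function('G')(121), -46478), Rational(1, 2)) = Pow(Add(Add(392, Mul(4, 121)), -46478), Rational(1, 2)) = Pow(Add(Add(392, 484), -46478), Rational(1, 2)) = Pow(Add(876, -46478), Rational(1, 2)) = Pow(-45602, Rational(1, 2)) = Mul(151, I, Pow(2, Rational(1, 2)))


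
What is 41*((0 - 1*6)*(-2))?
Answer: 492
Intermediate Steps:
41*((0 - 1*6)*(-2)) = 41*((0 - 6)*(-2)) = 41*(-6*(-2)) = 41*12 = 492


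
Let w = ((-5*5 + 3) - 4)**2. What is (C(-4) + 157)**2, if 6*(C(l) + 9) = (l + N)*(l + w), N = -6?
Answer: 944784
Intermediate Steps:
w = 676 (w = ((-25 + 3) - 4)**2 = (-22 - 4)**2 = (-26)**2 = 676)
C(l) = -9 + (-6 + l)*(676 + l)/6 (C(l) = -9 + ((l - 6)*(l + 676))/6 = -9 + ((-6 + l)*(676 + l))/6 = -9 + (-6 + l)*(676 + l)/6)
(C(-4) + 157)**2 = ((-685 + (1/6)*(-4)**2 + (335/3)*(-4)) + 157)**2 = ((-685 + (1/6)*16 - 1340/3) + 157)**2 = ((-685 + 8/3 - 1340/3) + 157)**2 = (-1129 + 157)**2 = (-972)**2 = 944784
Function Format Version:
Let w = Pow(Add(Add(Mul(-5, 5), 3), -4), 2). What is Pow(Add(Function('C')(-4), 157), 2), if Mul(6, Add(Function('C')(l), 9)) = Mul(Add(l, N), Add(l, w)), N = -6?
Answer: 944784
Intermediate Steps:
w = 676 (w = Pow(Add(Add(-25, 3), -4), 2) = Pow(Add(-22, -4), 2) = Pow(-26, 2) = 676)
Function('C')(l) = Add(-9, Mul(Rational(1, 6), Add(-6, l), Add(676, l))) (Function('C')(l) = Add(-9, Mul(Rational(1, 6), Mul(Add(l, -6), Add(l, 676)))) = Add(-9, Mul(Rational(1, 6), Mul(Add(-6, l), Add(676, l)))) = Add(-9, Mul(Rational(1, 6), Add(-6, l), Add(676, l))))
Pow(Add(Function('C')(-4), 157), 2) = Pow(Add(Add(-685, Mul(Rational(1, 6), Pow(-4, 2)), Mul(Rational(335, 3), -4)), 157), 2) = Pow(Add(Add(-685, Mul(Rational(1, 6), 16), Rational(-1340, 3)), 157), 2) = Pow(Add(Add(-685, Rational(8, 3), Rational(-1340, 3)), 157), 2) = Pow(Add(-1129, 157), 2) = Pow(-972, 2) = 944784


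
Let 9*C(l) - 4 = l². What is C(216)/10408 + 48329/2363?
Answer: 1159332917/55336734 ≈ 20.951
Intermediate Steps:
C(l) = 4/9 + l²/9
C(216)/10408 + 48329/2363 = (4/9 + (⅑)*216²)/10408 + 48329/2363 = (4/9 + (⅑)*46656)*(1/10408) + 48329*(1/2363) = (4/9 + 5184)*(1/10408) + 48329/2363 = (46660/9)*(1/10408) + 48329/2363 = 11665/23418 + 48329/2363 = 1159332917/55336734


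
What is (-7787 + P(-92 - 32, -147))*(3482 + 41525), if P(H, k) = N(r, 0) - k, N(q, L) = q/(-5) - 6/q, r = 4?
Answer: -3439569961/10 ≈ -3.4396e+8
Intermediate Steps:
N(q, L) = -6/q - q/5 (N(q, L) = q*(-1/5) - 6/q = -q/5 - 6/q = -6/q - q/5)
P(H, k) = -23/10 - k (P(H, k) = (-6/4 - 1/5*4) - k = (-6*1/4 - 4/5) - k = (-3/2 - 4/5) - k = -23/10 - k)
(-7787 + P(-92 - 32, -147))*(3482 + 41525) = (-7787 + (-23/10 - 1*(-147)))*(3482 + 41525) = (-7787 + (-23/10 + 147))*45007 = (-7787 + 1447/10)*45007 = -76423/10*45007 = -3439569961/10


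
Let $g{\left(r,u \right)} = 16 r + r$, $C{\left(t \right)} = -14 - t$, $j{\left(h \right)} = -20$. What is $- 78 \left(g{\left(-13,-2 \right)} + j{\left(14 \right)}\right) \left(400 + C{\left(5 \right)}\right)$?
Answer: $7162038$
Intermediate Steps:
$g{\left(r,u \right)} = 17 r$
$- 78 \left(g{\left(-13,-2 \right)} + j{\left(14 \right)}\right) \left(400 + C{\left(5 \right)}\right) = - 78 \left(17 \left(-13\right) - 20\right) \left(400 - 19\right) = - 78 \left(-221 - 20\right) \left(400 - 19\right) = - 78 \left(- 241 \left(400 - 19\right)\right) = - 78 \left(\left(-241\right) 381\right) = \left(-78\right) \left(-91821\right) = 7162038$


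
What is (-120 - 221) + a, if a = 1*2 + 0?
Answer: -339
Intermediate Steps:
a = 2 (a = 2 + 0 = 2)
(-120 - 221) + a = (-120 - 221) + 2 = -341 + 2 = -339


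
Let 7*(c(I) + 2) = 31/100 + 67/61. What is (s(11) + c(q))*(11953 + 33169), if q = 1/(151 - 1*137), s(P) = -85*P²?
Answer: -1415690853907/3050 ≈ -4.6416e+8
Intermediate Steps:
q = 1/14 (q = 1/(151 - 137) = 1/14 ≈ 0.071429)
c(I) = -76809/42700 (c(I) = -2 + (31/100 + 67/61)/7 = -2 + (⅐)*(8591/6100) = -2 + 8591/42700 = -76809/42700)
(s(11) + c(q))*(11953 + 33169) = (-85*11² - 76809/42700)*(11953 + 33169) = (-85*121 - 76809/42700)*45122 = (-10285 - 76809/42700)*45122 = -439246309/42700*45122 = -1415690853907/3050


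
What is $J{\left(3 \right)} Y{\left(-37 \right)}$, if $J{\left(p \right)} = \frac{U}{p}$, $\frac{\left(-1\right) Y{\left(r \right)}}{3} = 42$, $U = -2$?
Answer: $84$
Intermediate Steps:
$Y{\left(r \right)} = -126$ ($Y{\left(r \right)} = \left(-3\right) 42 = -126$)
$J{\left(p \right)} = - \frac{2}{p}$
$J{\left(3 \right)} Y{\left(-37 \right)} = - \frac{2}{3} \left(-126\right) = \left(-2\right) \frac{1}{3} \left(-126\right) = \left(- \frac{2}{3}\right) \left(-126\right) = 84$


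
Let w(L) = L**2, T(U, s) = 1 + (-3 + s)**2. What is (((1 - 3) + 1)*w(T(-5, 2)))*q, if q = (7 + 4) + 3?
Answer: -56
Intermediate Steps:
q = 14 (q = 11 + 3 = 14)
(((1 - 3) + 1)*w(T(-5, 2)))*q = (((1 - 3) + 1)*(1 + (-3 + 2)**2)**2)*14 = ((-2 + 1)*(1 + (-1)**2)**2)*14 = -(1 + 1)**2*14 = -1*2**2*14 = -1*4*14 = -4*14 = -56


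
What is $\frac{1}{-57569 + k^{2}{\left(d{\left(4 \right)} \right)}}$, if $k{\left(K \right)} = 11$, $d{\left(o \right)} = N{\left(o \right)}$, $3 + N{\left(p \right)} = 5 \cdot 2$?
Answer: $- \frac{1}{57448} \approx -1.7407 \cdot 10^{-5}$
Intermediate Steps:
$N{\left(p \right)} = 7$ ($N{\left(p \right)} = -3 + 5 \cdot 2 = -3 + 10 = 7$)
$d{\left(o \right)} = 7$
$\frac{1}{-57569 + k^{2}{\left(d{\left(4 \right)} \right)}} = \frac{1}{-57569 + 11^{2}} = \frac{1}{-57569 + 121} = \frac{1}{-57448} = - \frac{1}{57448}$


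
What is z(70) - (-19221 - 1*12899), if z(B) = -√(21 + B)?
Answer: 32120 - √91 ≈ 32110.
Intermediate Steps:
z(70) - (-19221 - 1*12899) = -√(21 + 70) - (-19221 - 1*12899) = -√91 - (-19221 - 12899) = -√91 - 1*(-32120) = -√91 + 32120 = 32120 - √91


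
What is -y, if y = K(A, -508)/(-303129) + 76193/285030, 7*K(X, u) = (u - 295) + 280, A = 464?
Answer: -17980358441/67200668010 ≈ -0.26756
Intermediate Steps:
K(X, u) = -15/7 + u/7 (K(X, u) = ((u - 295) + 280)/7 = ((-295 + u) + 280)/7 = (-15 + u)/7 = -15/7 + u/7)
y = 17980358441/67200668010 (y = (-15/7 + (⅐)*(-508))/(-303129) + 76193/285030 = (-15/7 - 508/7)*(-1/303129) + 76193*(1/285030) = -523/7*(-1/303129) + 76193/285030 = 523/2121903 + 76193/285030 = 17980358441/67200668010 ≈ 0.26756)
-y = -1*17980358441/67200668010 = -17980358441/67200668010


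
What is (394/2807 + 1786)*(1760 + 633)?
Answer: 11997774528/2807 ≈ 4.2742e+6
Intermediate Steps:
(394/2807 + 1786)*(1760 + 633) = (394*(1/2807) + 1786)*2393 = (394/2807 + 1786)*2393 = (5013696/2807)*2393 = 11997774528/2807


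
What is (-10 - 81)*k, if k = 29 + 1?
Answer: -2730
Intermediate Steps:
k = 30
(-10 - 81)*k = (-10 - 81)*30 = -91*30 = -2730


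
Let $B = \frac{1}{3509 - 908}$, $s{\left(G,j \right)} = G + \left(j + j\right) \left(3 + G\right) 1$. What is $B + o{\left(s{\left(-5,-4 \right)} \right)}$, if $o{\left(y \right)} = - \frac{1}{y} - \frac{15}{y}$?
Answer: $- \frac{41605}{28611} \approx -1.4542$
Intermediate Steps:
$s{\left(G,j \right)} = G + 2 j \left(3 + G\right)$ ($s{\left(G,j \right)} = G + 2 j \left(3 + G\right) 1 = G + 2 j \left(3 + G\right)$)
$B = \frac{1}{2601} \approx 0.00038447$
$o{\left(y \right)} = - \frac{16}{y}$
$B + o{\left(s{\left(-5,-4 \right)} \right)} = \frac{1}{2601} - \frac{16}{-5 + 6 \left(-4\right) + 2 \left(-5\right) \left(-4\right)} = \frac{1}{2601} - \frac{16}{-5 - 24 + 40} = \frac{1}{2601} - \frac{16}{11} = - \frac{41605}{28611}$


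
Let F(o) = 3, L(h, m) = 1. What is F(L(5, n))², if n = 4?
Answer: 9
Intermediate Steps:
F(L(5, n))² = 3² = 9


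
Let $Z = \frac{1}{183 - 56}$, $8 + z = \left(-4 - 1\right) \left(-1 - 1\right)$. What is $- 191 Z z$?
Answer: $- \frac{382}{127} \approx -3.0079$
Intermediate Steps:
$z = 2$ ($z = -8 + \left(-4 - 1\right) \left(-1 - 1\right) = -8 - 5 \left(-1 - 1\right) = -8 - -10 = -8 + 10 = 2$)
$Z = \frac{1}{127} \approx 0.007874$
$- 191 Z z = \left(-191\right) \frac{1}{127} \cdot 2 = \left(- \frac{191}{127}\right) 2 = - \frac{382}{127}$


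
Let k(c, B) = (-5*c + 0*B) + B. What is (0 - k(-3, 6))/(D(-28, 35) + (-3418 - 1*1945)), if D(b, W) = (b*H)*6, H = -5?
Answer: 21/4523 ≈ 0.0046429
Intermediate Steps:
D(b, W) = -30*b (D(b, W) = (b*(-5))*6 = -5*b*6 = -30*b)
k(c, B) = B - 5*c (k(c, B) = (-5*c + 0) + B = -5*c + B = B - 5*c)
(0 - k(-3, 6))/(D(-28, 35) + (-3418 - 1*1945)) = (0 - (6 - 5*(-3)))/(-30*(-28) + (-3418 - 1*1945)) = (0 - (6 + 15))/(840 + (-3418 - 1945)) = (0 - 1*21)/(840 - 5363) = (0 - 21)/(-4523) = -21*(-1/4523) = 21/4523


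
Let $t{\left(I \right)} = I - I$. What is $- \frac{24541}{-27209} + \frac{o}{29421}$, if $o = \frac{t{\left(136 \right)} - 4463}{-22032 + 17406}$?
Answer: $\frac{20746518473}{23001161274} \approx 0.90198$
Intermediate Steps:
$t{\left(I \right)} = 0$
$o = \frac{4463}{4626}$ ($o = \frac{0 - 4463}{-22032 + 17406} = - \frac{4463}{-4626} = \left(-4463\right) \left(- \frac{1}{4626}\right) = \frac{4463}{4626} \approx 0.96476$)
$- \frac{24541}{-27209} + \frac{o}{29421} = - \frac{24541}{-27209} + \frac{4463}{4626 \cdot 29421} = \left(-24541\right) \left(- \frac{1}{27209}\right) + \frac{4463}{4626} \cdot \frac{1}{29421} = \frac{1067}{1183} + \frac{4463}{136101546} = \frac{20746518473}{23001161274}$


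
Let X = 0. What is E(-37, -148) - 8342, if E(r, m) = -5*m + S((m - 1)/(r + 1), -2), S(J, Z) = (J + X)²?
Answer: -9829991/1296 ≈ -7584.9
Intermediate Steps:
S(J, Z) = J² (S(J, Z) = (J + 0)² = J²)
E(r, m) = -5*m + (-1 + m)²/(1 + r)² (E(r, m) = -5*m + ((m - 1)/(r + 1))² = -5*m + ((-1 + m)/(1 + r))² = -5*m + (-1 + m)²/(1 + r)²)
E(-37, -148) - 8342 = (-5*(-148) + (-1 - 148)²/(1 - 37)²) - 8342 = (740 + (-149)²/(-36)²) - 8342 = (740 + (1/1296)*22201) - 8342 = (740 + 22201/1296) - 8342 = 981241/1296 - 8342 = -9829991/1296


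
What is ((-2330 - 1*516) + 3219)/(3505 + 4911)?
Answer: 373/8416 ≈ 0.044320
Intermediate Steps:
((-2330 - 1*516) + 3219)/(3505 + 4911) = ((-2330 - 516) + 3219)/8416 = (-2846 + 3219)*(1/8416) = 373*(1/8416) = 373/8416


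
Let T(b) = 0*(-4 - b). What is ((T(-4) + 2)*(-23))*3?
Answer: -138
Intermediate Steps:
T(b) = 0
((T(-4) + 2)*(-23))*3 = ((0 + 2)*(-23))*3 = (2*(-23))*3 = -46*3 = -138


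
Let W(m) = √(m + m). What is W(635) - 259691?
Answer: -259691 + √1270 ≈ -2.5966e+5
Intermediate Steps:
W(m) = √2*√m (W(m) = √(2*m) = √2*√m)
W(635) - 259691 = √2*√635 - 259691 = √1270 - 259691 = -259691 + √1270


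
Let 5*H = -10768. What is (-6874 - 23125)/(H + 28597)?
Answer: -149995/132217 ≈ -1.1345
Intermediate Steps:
H = -10768/5 (H = (⅕)*(-10768) = -10768/5 ≈ -2153.6)
(-6874 - 23125)/(H + 28597) = (-6874 - 23125)/(-10768/5 + 28597) = -29999/132217/5 = -29999*5/132217 = -149995/132217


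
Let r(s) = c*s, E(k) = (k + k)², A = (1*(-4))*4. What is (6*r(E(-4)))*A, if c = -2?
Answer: 12288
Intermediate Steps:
A = -16 (A = -4*4 = -16)
E(k) = 4*k² (E(k) = (2*k)² = 4*k²)
r(s) = -2*s
(6*r(E(-4)))*A = (6*(-8*(-4)²))*(-16) = (6*(-8*16))*(-16) = (6*(-2*64))*(-16) = (6*(-128))*(-16) = -768*(-16) = 12288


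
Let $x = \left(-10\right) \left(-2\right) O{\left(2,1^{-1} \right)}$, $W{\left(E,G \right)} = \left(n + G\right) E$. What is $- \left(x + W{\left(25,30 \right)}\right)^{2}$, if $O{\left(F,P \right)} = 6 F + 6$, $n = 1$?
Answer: $-1288225$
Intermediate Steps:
$O{\left(F,P \right)} = 6 + 6 F$
$W{\left(E,G \right)} = E \left(1 + G\right)$ ($W{\left(E,G \right)} = \left(1 + G\right) E = E \left(1 + G\right)$)
$x = 360$ ($x = \left(-10\right) \left(-2\right) \left(6 + 6 \cdot 2\right) = 20 \left(6 + 12\right) = 20 \cdot 18 = 360$)
$- \left(x + W{\left(25,30 \right)}\right)^{2} = - \left(360 + 25 \left(1 + 30\right)\right)^{2} = - \left(360 + 25 \cdot 31\right)^{2} = - \left(360 + 775\right)^{2} = - 1135^{2} = \left(-1\right) 1288225 = -1288225$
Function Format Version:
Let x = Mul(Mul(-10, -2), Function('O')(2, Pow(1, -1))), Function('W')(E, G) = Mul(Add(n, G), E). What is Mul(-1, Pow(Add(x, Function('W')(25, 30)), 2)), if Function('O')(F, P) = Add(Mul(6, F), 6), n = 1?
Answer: -1288225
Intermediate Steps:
Function('O')(F, P) = Add(6, Mul(6, F))
Function('W')(E, G) = Mul(E, Add(1, G)) (Function('W')(E, G) = Mul(Add(1, G), E) = Mul(E, Add(1, G)))
x = 360 (x = Mul(Mul(-10, -2), Add(6, Mul(6, 2))) = Mul(20, Add(6, 12)) = Mul(20, 18) = 360)
Mul(-1, Pow(Add(x, Function('W')(25, 30)), 2)) = Mul(-1, Pow(Add(360, Mul(25, Add(1, 30))), 2)) = Mul(-1, Pow(Add(360, Mul(25, 31)), 2)) = Mul(-1, Pow(Add(360, 775), 2)) = Mul(-1, Pow(1135, 2)) = Mul(-1, 1288225) = -1288225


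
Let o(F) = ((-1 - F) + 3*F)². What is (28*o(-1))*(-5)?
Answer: -1260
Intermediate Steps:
o(F) = (-1 + 2*F)²
(28*o(-1))*(-5) = (28*(-1 + 2*(-1))²)*(-5) = (28*(-1 - 2)²)*(-5) = (28*(-3)²)*(-5) = (28*9)*(-5) = 252*(-5) = -1260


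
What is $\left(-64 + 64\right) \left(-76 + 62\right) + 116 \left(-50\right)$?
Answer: $-5800$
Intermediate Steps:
$\left(-64 + 64\right) \left(-76 + 62\right) + 116 \left(-50\right) = 0 \left(-14\right) - 5800 = 0 - 5800 = -5800$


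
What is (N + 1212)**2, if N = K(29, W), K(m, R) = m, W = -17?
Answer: 1540081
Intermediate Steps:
N = 29
(N + 1212)**2 = (29 + 1212)**2 = 1241**2 = 1540081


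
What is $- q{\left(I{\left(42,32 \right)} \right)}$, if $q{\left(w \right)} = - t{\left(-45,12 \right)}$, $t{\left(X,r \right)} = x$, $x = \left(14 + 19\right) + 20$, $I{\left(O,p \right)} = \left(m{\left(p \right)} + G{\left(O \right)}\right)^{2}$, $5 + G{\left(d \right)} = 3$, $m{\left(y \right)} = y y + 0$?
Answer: $53$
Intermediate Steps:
$m{\left(y \right)} = y^{2}$ ($m{\left(y \right)} = y^{2} + 0 = y^{2}$)
$G{\left(d \right)} = -2$ ($G{\left(d \right)} = -5 + 3 = -2$)
$I{\left(O,p \right)} = \left(-2 + p^{2}\right)^{2}$ ($I{\left(O,p \right)} = \left(p^{2} - 2\right)^{2} = \left(-2 + p^{2}\right)^{2}$)
$x = 53$ ($x = 33 + 20 = 53$)
$t{\left(X,r \right)} = 53$
$q{\left(w \right)} = -53$ ($q{\left(w \right)} = \left(-1\right) 53 = -53$)
$- q{\left(I{\left(42,32 \right)} \right)} = \left(-1\right) \left(-53\right) = 53$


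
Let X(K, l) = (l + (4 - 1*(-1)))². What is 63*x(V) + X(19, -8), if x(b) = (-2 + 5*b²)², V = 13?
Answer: 44770896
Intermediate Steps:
X(K, l) = (5 + l)² (X(K, l) = (l + (4 + 1))² = (l + 5)² = (5 + l)²)
63*x(V) + X(19, -8) = 63*(-2 + 5*13²)² + (5 - 8)² = 63*(-2 + 5*169)² + (-3)² = 63*(-2 + 845)² + 9 = 63*843² + 9 = 63*710649 + 9 = 44770887 + 9 = 44770896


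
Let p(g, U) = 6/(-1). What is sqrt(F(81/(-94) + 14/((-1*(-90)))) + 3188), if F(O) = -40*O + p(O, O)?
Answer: sqrt(63822898)/141 ≈ 56.659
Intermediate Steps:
p(g, U) = -6 (p(g, U) = 6*(-1) = -6)
F(O) = -6 - 40*O (F(O) = -40*O - 6 = -6 - 40*O)
sqrt(F(81/(-94) + 14/((-1*(-90)))) + 3188) = sqrt((-6 - 40*(81/(-94) + 14/((-1*(-90))))) + 3188) = sqrt((-6 - 40*(81*(-1/94) + 14/90)) + 3188) = sqrt((-6 - 40*(-81/94 + 14*(1/90))) + 3188) = sqrt((-6 - 40*(-81/94 + 7/45)) + 3188) = sqrt((-6 - 40*(-2987/4230)) + 3188) = sqrt((-6 + 11948/423) + 3188) = sqrt(9410/423 + 3188) = sqrt(1357934/423) = sqrt(63822898)/141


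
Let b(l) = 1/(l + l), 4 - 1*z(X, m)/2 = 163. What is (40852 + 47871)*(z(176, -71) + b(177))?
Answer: -9987636833/354 ≈ -2.8214e+7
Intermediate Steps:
z(X, m) = -318 (z(X, m) = 8 - 2*163 = 8 - 326 = -318)
b(l) = 1/(2*l)
(40852 + 47871)*(z(176, -71) + b(177)) = (40852 + 47871)*(-318 + (½)/177) = 88723*(-318 + (½)*(1/177)) = 88723*(-318 + 1/354) = 88723*(-112571/354) = -9987636833/354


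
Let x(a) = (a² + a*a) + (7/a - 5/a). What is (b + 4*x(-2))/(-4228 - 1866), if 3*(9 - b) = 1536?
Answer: 475/6094 ≈ 0.077945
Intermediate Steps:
b = -503 (b = 9 - ⅓*1536 = 9 - 512 = -503)
x(a) = 2/a + 2*a² (x(a) = (a² + a²) + 2/a = 2*a² + 2/a = 2/a + 2*a²)
(b + 4*x(-2))/(-4228 - 1866) = (-503 + 4*(2*(1 + (-2)³)/(-2)))/(-4228 - 1866) = (-503 + 4*(2*(-½)*(1 - 8)))/(-6094) = (-503 + 4*(2*(-½)*(-7)))*(-1/6094) = (-503 + 4*7)*(-1/6094) = (-503 + 28)*(-1/6094) = -475*(-1/6094) = 475/6094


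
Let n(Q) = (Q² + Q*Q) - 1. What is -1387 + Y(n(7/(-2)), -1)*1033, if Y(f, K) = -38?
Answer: -40641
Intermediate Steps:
n(Q) = -1 + 2*Q² (n(Q) = (Q² + Q²) - 1 = 2*Q² - 1 = -1 + 2*Q²)
-1387 + Y(n(7/(-2)), -1)*1033 = -1387 - 38*1033 = -1387 - 39254 = -40641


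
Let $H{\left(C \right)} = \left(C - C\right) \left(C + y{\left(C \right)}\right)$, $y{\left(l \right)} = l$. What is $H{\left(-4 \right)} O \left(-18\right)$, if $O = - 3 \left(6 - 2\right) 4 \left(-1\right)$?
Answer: $0$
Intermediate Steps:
$O = 48$ ($O = - 3 \cdot 4 \cdot 4 \left(-1\right) = \left(-3\right) 16 \left(-1\right) = \left(-48\right) \left(-1\right) = 48$)
$H{\left(C \right)} = 0$ ($H{\left(C \right)} = \left(C - C\right) \left(C + C\right) = 0 \cdot 2 C = 0$)
$H{\left(-4 \right)} O \left(-18\right) = 0 \cdot 48 \left(-18\right) = 0 \left(-18\right) = 0$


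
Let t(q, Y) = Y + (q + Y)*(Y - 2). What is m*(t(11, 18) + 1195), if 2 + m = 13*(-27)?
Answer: -591981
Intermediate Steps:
m = -353 (m = -2 + 13*(-27) = -2 - 351 = -353)
t(q, Y) = Y + (-2 + Y)*(Y + q) (t(q, Y) = Y + (Y + q)*(-2 + Y) = Y + (-2 + Y)*(Y + q))
m*(t(11, 18) + 1195) = -353*((18² - 1*18 - 2*11 + 18*11) + 1195) = -353*((324 - 18 - 22 + 198) + 1195) = -353*(482 + 1195) = -353*1677 = -591981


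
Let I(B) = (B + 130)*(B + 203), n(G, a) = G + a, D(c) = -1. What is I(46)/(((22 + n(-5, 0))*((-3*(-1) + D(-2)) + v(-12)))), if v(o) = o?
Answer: -21912/85 ≈ -257.79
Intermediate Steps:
I(B) = (130 + B)*(203 + B)
I(46)/(((22 + n(-5, 0))*((-3*(-1) + D(-2)) + v(-12)))) = (26390 + 46² + 333*46)/(((22 + (-5 + 0))*((-3*(-1) - 1) - 12))) = (26390 + 2116 + 15318)/(((22 - 5)*((3 - 1) - 12))) = 43824/((17*(2 - 12))) = 43824/((17*(-10))) = 43824/(-170) = 43824*(-1/170) = -21912/85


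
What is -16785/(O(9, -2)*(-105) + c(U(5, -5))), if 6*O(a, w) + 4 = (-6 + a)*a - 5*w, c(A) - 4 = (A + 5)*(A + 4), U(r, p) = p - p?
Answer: 3730/123 ≈ 30.325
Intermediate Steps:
U(r, p) = 0
c(A) = 4 + (4 + A)*(5 + A) (c(A) = 4 + (A + 5)*(A + 4) = 4 + (5 + A)*(4 + A) = 4 + (4 + A)*(5 + A))
O(a, w) = -⅔ - 5*w/6 + a*(-6 + a)/6 (O(a, w) = -⅔ + ((-6 + a)*a - 5*w)/6 = -⅔ + (a*(-6 + a) - 5*w)/6 = -⅔ + (-5*w + a*(-6 + a))/6 = -⅔ + (-5*w/6 + a*(-6 + a)/6) = -⅔ - 5*w/6 + a*(-6 + a)/6)
-16785/(O(9, -2)*(-105) + c(U(5, -5))) = -16785/((-⅔ - 1*9 - ⅚*(-2) + (⅙)*9²)*(-105) + (24 + 0² + 9*0)) = -16785/((-⅔ - 9 + 5/3 + (⅙)*81)*(-105) + (24 + 0 + 0)) = -16785/((-⅔ - 9 + 5/3 + 27/2)*(-105) + 24) = -16785/((11/2)*(-105) + 24) = -16785/(-1155/2 + 24) = -16785/(-1107/2) = -16785*(-2/1107) = 3730/123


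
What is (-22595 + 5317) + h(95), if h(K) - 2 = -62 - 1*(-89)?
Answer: -17249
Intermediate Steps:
h(K) = 29 (h(K) = 2 + (-62 - 1*(-89)) = 2 + (-62 + 89) = 2 + 27 = 29)
(-22595 + 5317) + h(95) = (-22595 + 5317) + 29 = -17278 + 29 = -17249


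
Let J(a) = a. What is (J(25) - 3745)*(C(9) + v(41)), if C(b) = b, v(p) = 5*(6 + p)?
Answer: -907680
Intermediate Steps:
v(p) = 30 + 5*p
(J(25) - 3745)*(C(9) + v(41)) = (25 - 3745)*(9 + (30 + 5*41)) = -3720*(9 + (30 + 205)) = -3720*(9 + 235) = -3720*244 = -907680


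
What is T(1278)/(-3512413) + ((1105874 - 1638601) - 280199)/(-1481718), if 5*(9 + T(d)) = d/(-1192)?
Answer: 4254464800399901/7754564292645660 ≈ 0.54864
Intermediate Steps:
T(d) = -9 - d/5960 (T(d) = -9 + (d/(-1192))/5 = -9 + (d*(-1/1192))/5 = -9 + (-d/1192)/5 = -9 - d/5960)
T(1278)/(-3512413) + ((1105874 - 1638601) - 280199)/(-1481718) = (-9 - 1/5960*1278)/(-3512413) + ((1105874 - 1638601) - 280199)/(-1481718) = (-9 - 639/2980)*(-1/3512413) + (-532727 - 280199)*(-1/1481718) = -27459/2980*(-1/3512413) - 812926*(-1/1481718) = 27459/10466990740 + 406463/740859 = 4254464800399901/7754564292645660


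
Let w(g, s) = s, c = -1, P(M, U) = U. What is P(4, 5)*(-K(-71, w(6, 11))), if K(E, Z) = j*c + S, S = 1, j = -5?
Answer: -30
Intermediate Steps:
K(E, Z) = 6 (K(E, Z) = -5*(-1) + 1 = 5 + 1 = 6)
P(4, 5)*(-K(-71, w(6, 11))) = 5*(-1*6) = 5*(-6) = -30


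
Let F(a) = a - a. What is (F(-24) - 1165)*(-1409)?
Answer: 1641485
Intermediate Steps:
F(a) = 0
(F(-24) - 1165)*(-1409) = (0 - 1165)*(-1409) = -1165*(-1409) = 1641485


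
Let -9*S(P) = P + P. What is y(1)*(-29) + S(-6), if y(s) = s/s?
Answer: -83/3 ≈ -27.667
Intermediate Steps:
y(s) = 1
S(P) = -2*P/9 (S(P) = -(P + P)/9 = -2*P/9)
y(1)*(-29) + S(-6) = 1*(-29) - 2/9*(-6) = -29 + 4/3 = -83/3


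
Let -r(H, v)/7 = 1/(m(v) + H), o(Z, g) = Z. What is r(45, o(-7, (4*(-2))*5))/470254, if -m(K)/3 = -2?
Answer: -7/23982954 ≈ -2.9187e-7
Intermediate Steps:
m(K) = 6 (m(K) = -3*(-2) = 6)
r(H, v) = -7/(6 + H)
r(45, o(-7, (4*(-2))*5))/470254 = -7/(6 + 45)/470254 = -7/51*(1/470254) = -7*1/51*(1/470254) = -7/51*1/470254 = -7/23982954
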